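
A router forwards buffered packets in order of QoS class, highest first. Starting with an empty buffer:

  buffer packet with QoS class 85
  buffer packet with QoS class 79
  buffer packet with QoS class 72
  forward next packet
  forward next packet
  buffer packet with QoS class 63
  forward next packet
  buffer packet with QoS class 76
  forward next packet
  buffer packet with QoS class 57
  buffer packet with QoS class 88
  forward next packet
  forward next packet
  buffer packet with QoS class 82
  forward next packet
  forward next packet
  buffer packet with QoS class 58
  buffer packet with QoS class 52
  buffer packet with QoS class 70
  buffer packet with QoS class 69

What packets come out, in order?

insert 85 → {85}
insert 79 → {85, 79}
insert 72 → {85, 79, 72}
forward next packet → 85; now {79, 72}
forward next packet → 79; now {72}
insert 63 → {72, 63}
forward next packet → 72; now {63}
insert 76 → {76, 63}
forward next packet → 76; now {63}
insert 57 → {63, 57}
insert 88 → {88, 63, 57}
forward next packet → 88; now {63, 57}
forward next packet → 63; now {57}
insert 82 → {82, 57}
forward next packet → 82; now {57}
forward next packet → 57; now {}
insert 58 → {58}
insert 52 → {58, 52}
insert 70 → {70, 58, 52}
insert 69 → {70, 69, 58, 52}

[85, 79, 72, 76, 88, 63, 82, 57]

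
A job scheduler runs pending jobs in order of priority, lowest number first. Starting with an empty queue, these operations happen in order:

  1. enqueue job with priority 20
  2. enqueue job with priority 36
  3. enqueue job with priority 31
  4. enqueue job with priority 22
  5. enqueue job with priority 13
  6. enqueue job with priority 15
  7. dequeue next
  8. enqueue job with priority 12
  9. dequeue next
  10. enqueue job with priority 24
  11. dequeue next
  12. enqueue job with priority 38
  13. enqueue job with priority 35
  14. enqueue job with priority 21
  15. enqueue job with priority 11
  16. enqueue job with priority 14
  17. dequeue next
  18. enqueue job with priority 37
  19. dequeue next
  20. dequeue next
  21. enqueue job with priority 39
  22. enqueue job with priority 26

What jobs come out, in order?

13 → 12 → 15 → 11 → 14 → 20

insert 20 → {20}
insert 36 → {20, 36}
insert 31 → {20, 31, 36}
insert 22 → {20, 22, 31, 36}
insert 13 → {13, 20, 22, 31, 36}
insert 15 → {13, 15, 20, 22, 31, 36}
dequeue next → 13; now {15, 20, 22, 31, 36}
insert 12 → {12, 15, 20, 22, 31, 36}
dequeue next → 12; now {15, 20, 22, 31, 36}
insert 24 → {15, 20, 22, 24, 31, 36}
dequeue next → 15; now {20, 22, 24, 31, 36}
insert 38 → {20, 22, 24, 31, 36, 38}
insert 35 → {20, 22, 24, 31, 35, 36, 38}
insert 21 → {20, 21, 22, 24, 31, 35, 36, 38}
insert 11 → {11, 20, 21, 22, 24, 31, 35, 36, 38}
insert 14 → {11, 14, 20, 21, 22, 24, 31, 35, 36, 38}
dequeue next → 11; now {14, 20, 21, 22, 24, 31, 35, 36, 38}
insert 37 → {14, 20, 21, 22, 24, 31, 35, 36, 37, 38}
dequeue next → 14; now {20, 21, 22, 24, 31, 35, 36, 37, 38}
dequeue next → 20; now {21, 22, 24, 31, 35, 36, 37, 38}
insert 39 → {21, 22, 24, 31, 35, 36, 37, 38, 39}
insert 26 → {21, 22, 24, 26, 31, 35, 36, 37, 38, 39}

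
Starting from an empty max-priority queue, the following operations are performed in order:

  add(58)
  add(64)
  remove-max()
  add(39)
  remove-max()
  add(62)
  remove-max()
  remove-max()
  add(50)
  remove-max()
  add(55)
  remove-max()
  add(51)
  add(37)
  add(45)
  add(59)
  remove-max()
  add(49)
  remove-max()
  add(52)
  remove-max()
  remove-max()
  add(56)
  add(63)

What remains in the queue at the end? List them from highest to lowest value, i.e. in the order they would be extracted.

63 → 56 → 45 → 37

insert 58 → {58}
insert 64 → {64, 58}
remove-max → 64; now {58}
insert 39 → {58, 39}
remove-max → 58; now {39}
insert 62 → {62, 39}
remove-max → 62; now {39}
remove-max → 39; now {}
insert 50 → {50}
remove-max → 50; now {}
insert 55 → {55}
remove-max → 55; now {}
insert 51 → {51}
insert 37 → {51, 37}
insert 45 → {51, 45, 37}
insert 59 → {59, 51, 45, 37}
remove-max → 59; now {51, 45, 37}
insert 49 → {51, 49, 45, 37}
remove-max → 51; now {49, 45, 37}
insert 52 → {52, 49, 45, 37}
remove-max → 52; now {49, 45, 37}
remove-max → 49; now {45, 37}
insert 56 → {56, 45, 37}
insert 63 → {63, 56, 45, 37}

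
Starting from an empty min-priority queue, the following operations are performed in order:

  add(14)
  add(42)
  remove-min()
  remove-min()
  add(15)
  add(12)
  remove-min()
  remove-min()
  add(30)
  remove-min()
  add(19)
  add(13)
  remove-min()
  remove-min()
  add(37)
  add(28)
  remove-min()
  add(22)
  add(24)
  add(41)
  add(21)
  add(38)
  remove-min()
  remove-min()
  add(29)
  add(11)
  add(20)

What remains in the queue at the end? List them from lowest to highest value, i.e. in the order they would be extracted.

insert 14 → {14}
insert 42 → {14, 42}
remove-min → 14; now {42}
remove-min → 42; now {}
insert 15 → {15}
insert 12 → {12, 15}
remove-min → 12; now {15}
remove-min → 15; now {}
insert 30 → {30}
remove-min → 30; now {}
insert 19 → {19}
insert 13 → {13, 19}
remove-min → 13; now {19}
remove-min → 19; now {}
insert 37 → {37}
insert 28 → {28, 37}
remove-min → 28; now {37}
insert 22 → {22, 37}
insert 24 → {22, 24, 37}
insert 41 → {22, 24, 37, 41}
insert 21 → {21, 22, 24, 37, 41}
insert 38 → {21, 22, 24, 37, 38, 41}
remove-min → 21; now {22, 24, 37, 38, 41}
remove-min → 22; now {24, 37, 38, 41}
insert 29 → {24, 29, 37, 38, 41}
insert 11 → {11, 24, 29, 37, 38, 41}
insert 20 → {11, 20, 24, 29, 37, 38, 41}

11 → 20 → 24 → 29 → 37 → 38 → 41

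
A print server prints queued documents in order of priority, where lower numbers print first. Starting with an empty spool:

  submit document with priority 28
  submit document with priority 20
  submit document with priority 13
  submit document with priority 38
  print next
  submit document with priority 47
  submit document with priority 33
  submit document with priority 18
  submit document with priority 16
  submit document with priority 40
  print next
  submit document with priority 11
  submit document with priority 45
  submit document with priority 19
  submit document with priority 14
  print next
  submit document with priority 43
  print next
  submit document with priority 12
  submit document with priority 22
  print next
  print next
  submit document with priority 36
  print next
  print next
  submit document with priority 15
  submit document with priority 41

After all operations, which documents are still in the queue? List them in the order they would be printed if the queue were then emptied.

insert 28 → {28}
insert 20 → {20, 28}
insert 13 → {13, 20, 28}
insert 38 → {13, 20, 28, 38}
print next → 13; now {20, 28, 38}
insert 47 → {20, 28, 38, 47}
insert 33 → {20, 28, 33, 38, 47}
insert 18 → {18, 20, 28, 33, 38, 47}
insert 16 → {16, 18, 20, 28, 33, 38, 47}
insert 40 → {16, 18, 20, 28, 33, 38, 40, 47}
print next → 16; now {18, 20, 28, 33, 38, 40, 47}
insert 11 → {11, 18, 20, 28, 33, 38, 40, 47}
insert 45 → {11, 18, 20, 28, 33, 38, 40, 45, 47}
insert 19 → {11, 18, 19, 20, 28, 33, 38, 40, 45, 47}
insert 14 → {11, 14, 18, 19, 20, 28, 33, 38, 40, 45, 47}
print next → 11; now {14, 18, 19, 20, 28, 33, 38, 40, 45, 47}
insert 43 → {14, 18, 19, 20, 28, 33, 38, 40, 43, 45, 47}
print next → 14; now {18, 19, 20, 28, 33, 38, 40, 43, 45, 47}
insert 12 → {12, 18, 19, 20, 28, 33, 38, 40, 43, 45, 47}
insert 22 → {12, 18, 19, 20, 22, 28, 33, 38, 40, 43, 45, 47}
print next → 12; now {18, 19, 20, 22, 28, 33, 38, 40, 43, 45, 47}
print next → 18; now {19, 20, 22, 28, 33, 38, 40, 43, 45, 47}
insert 36 → {19, 20, 22, 28, 33, 36, 38, 40, 43, 45, 47}
print next → 19; now {20, 22, 28, 33, 36, 38, 40, 43, 45, 47}
print next → 20; now {22, 28, 33, 36, 38, 40, 43, 45, 47}
insert 15 → {15, 22, 28, 33, 36, 38, 40, 43, 45, 47}
insert 41 → {15, 22, 28, 33, 36, 38, 40, 41, 43, 45, 47}

[15, 22, 28, 33, 36, 38, 40, 41, 43, 45, 47]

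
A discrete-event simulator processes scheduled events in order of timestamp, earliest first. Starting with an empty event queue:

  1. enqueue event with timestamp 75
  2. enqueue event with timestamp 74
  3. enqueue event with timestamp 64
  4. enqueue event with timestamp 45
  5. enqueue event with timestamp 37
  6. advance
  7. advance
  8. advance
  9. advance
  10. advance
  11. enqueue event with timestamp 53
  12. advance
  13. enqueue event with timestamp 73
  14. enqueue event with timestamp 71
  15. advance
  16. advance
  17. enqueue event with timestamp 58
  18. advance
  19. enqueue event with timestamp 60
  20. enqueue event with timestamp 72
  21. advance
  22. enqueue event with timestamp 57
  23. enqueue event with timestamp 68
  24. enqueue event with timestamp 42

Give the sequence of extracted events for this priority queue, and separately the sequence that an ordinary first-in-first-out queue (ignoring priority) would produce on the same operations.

priority queue: [37, 45, 64, 74, 75, 53, 71, 73, 58, 60]; FIFO queue: 75, 74, 64, 45, 37, 53, 73, 71, 58, 60

insert 75 → {75}
insert 74 → {74, 75}
insert 64 → {64, 74, 75}
insert 45 → {45, 64, 74, 75}
insert 37 → {37, 45, 64, 74, 75}
advance → 37; now {45, 64, 74, 75}
advance → 45; now {64, 74, 75}
advance → 64; now {74, 75}
advance → 74; now {75}
advance → 75; now {}
insert 53 → {53}
advance → 53; now {}
insert 73 → {73}
insert 71 → {71, 73}
advance → 71; now {73}
advance → 73; now {}
insert 58 → {58}
advance → 58; now {}
insert 60 → {60}
insert 72 → {60, 72}
advance → 60; now {72}
insert 57 → {57, 72}
insert 68 → {57, 68, 72}
insert 42 → {42, 57, 68, 72}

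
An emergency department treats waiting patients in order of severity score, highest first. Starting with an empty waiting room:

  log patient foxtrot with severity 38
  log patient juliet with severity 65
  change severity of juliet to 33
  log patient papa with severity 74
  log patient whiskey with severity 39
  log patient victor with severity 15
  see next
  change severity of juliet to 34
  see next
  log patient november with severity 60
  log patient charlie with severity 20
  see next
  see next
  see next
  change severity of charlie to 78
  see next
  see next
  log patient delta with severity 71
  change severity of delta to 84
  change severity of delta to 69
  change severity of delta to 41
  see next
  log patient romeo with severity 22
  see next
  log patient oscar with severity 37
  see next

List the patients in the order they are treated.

add foxtrot (severity 38) → {foxtrot:38}
add juliet (severity 65) → {juliet:65, foxtrot:38}
update juliet to severity 33 → {foxtrot:38, juliet:33}
add papa (severity 74) → {papa:74, foxtrot:38, juliet:33}
add whiskey (severity 39) → {papa:74, whiskey:39, foxtrot:38, juliet:33}
add victor (severity 15) → {papa:74, whiskey:39, foxtrot:38, juliet:33, victor:15}
see next → papa; now {whiskey:39, foxtrot:38, juliet:33, victor:15}
update juliet to severity 34 → {whiskey:39, foxtrot:38, juliet:34, victor:15}
see next → whiskey; now {foxtrot:38, juliet:34, victor:15}
add november (severity 60) → {november:60, foxtrot:38, juliet:34, victor:15}
add charlie (severity 20) → {november:60, foxtrot:38, juliet:34, charlie:20, victor:15}
see next → november; now {foxtrot:38, juliet:34, charlie:20, victor:15}
see next → foxtrot; now {juliet:34, charlie:20, victor:15}
see next → juliet; now {charlie:20, victor:15}
update charlie to severity 78 → {charlie:78, victor:15}
see next → charlie; now {victor:15}
see next → victor; now {}
add delta (severity 71) → {delta:71}
update delta to severity 84 → {delta:84}
update delta to severity 69 → {delta:69}
update delta to severity 41 → {delta:41}
see next → delta; now {}
add romeo (severity 22) → {romeo:22}
see next → romeo; now {}
add oscar (severity 37) → {oscar:37}
see next → oscar; now {}

[papa, whiskey, november, foxtrot, juliet, charlie, victor, delta, romeo, oscar]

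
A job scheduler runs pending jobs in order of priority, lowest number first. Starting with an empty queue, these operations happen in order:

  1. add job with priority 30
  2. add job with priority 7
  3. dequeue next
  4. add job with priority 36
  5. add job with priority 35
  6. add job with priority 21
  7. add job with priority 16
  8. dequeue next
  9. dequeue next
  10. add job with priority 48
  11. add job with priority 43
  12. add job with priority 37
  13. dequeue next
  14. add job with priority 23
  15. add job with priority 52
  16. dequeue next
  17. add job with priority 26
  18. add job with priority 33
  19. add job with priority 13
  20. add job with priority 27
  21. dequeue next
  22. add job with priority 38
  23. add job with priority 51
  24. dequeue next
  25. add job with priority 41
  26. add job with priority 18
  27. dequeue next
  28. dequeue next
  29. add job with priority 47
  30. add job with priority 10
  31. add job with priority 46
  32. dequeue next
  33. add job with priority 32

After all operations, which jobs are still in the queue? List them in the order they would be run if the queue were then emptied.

insert 30 → {30}
insert 7 → {7, 30}
dequeue next → 7; now {30}
insert 36 → {30, 36}
insert 35 → {30, 35, 36}
insert 21 → {21, 30, 35, 36}
insert 16 → {16, 21, 30, 35, 36}
dequeue next → 16; now {21, 30, 35, 36}
dequeue next → 21; now {30, 35, 36}
insert 48 → {30, 35, 36, 48}
insert 43 → {30, 35, 36, 43, 48}
insert 37 → {30, 35, 36, 37, 43, 48}
dequeue next → 30; now {35, 36, 37, 43, 48}
insert 23 → {23, 35, 36, 37, 43, 48}
insert 52 → {23, 35, 36, 37, 43, 48, 52}
dequeue next → 23; now {35, 36, 37, 43, 48, 52}
insert 26 → {26, 35, 36, 37, 43, 48, 52}
insert 33 → {26, 33, 35, 36, 37, 43, 48, 52}
insert 13 → {13, 26, 33, 35, 36, 37, 43, 48, 52}
insert 27 → {13, 26, 27, 33, 35, 36, 37, 43, 48, 52}
dequeue next → 13; now {26, 27, 33, 35, 36, 37, 43, 48, 52}
insert 38 → {26, 27, 33, 35, 36, 37, 38, 43, 48, 52}
insert 51 → {26, 27, 33, 35, 36, 37, 38, 43, 48, 51, 52}
dequeue next → 26; now {27, 33, 35, 36, 37, 38, 43, 48, 51, 52}
insert 41 → {27, 33, 35, 36, 37, 38, 41, 43, 48, 51, 52}
insert 18 → {18, 27, 33, 35, 36, 37, 38, 41, 43, 48, 51, 52}
dequeue next → 18; now {27, 33, 35, 36, 37, 38, 41, 43, 48, 51, 52}
dequeue next → 27; now {33, 35, 36, 37, 38, 41, 43, 48, 51, 52}
insert 47 → {33, 35, 36, 37, 38, 41, 43, 47, 48, 51, 52}
insert 10 → {10, 33, 35, 36, 37, 38, 41, 43, 47, 48, 51, 52}
insert 46 → {10, 33, 35, 36, 37, 38, 41, 43, 46, 47, 48, 51, 52}
dequeue next → 10; now {33, 35, 36, 37, 38, 41, 43, 46, 47, 48, 51, 52}
insert 32 → {32, 33, 35, 36, 37, 38, 41, 43, 46, 47, 48, 51, 52}

32, 33, 35, 36, 37, 38, 41, 43, 46, 47, 48, 51, 52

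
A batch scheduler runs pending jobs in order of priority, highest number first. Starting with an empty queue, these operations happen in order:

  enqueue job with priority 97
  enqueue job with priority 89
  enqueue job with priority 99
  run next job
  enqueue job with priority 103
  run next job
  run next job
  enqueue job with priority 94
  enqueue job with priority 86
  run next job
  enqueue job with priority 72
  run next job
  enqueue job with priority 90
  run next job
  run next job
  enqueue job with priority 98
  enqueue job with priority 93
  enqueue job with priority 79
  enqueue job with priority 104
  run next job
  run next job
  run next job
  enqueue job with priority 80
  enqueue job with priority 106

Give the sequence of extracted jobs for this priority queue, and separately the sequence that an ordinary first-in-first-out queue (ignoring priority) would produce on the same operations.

insert 97 → {97}
insert 89 → {97, 89}
insert 99 → {99, 97, 89}
run next job → 99; now {97, 89}
insert 103 → {103, 97, 89}
run next job → 103; now {97, 89}
run next job → 97; now {89}
insert 94 → {94, 89}
insert 86 → {94, 89, 86}
run next job → 94; now {89, 86}
insert 72 → {89, 86, 72}
run next job → 89; now {86, 72}
insert 90 → {90, 86, 72}
run next job → 90; now {86, 72}
run next job → 86; now {72}
insert 98 → {98, 72}
insert 93 → {98, 93, 72}
insert 79 → {98, 93, 79, 72}
insert 104 → {104, 98, 93, 79, 72}
run next job → 104; now {98, 93, 79, 72}
run next job → 98; now {93, 79, 72}
run next job → 93; now {79, 72}
insert 80 → {80, 79, 72}
insert 106 → {106, 80, 79, 72}

priority queue: 99 → 103 → 97 → 94 → 89 → 90 → 86 → 104 → 98 → 93; FIFO queue: [97, 89, 99, 103, 94, 86, 72, 90, 98, 93]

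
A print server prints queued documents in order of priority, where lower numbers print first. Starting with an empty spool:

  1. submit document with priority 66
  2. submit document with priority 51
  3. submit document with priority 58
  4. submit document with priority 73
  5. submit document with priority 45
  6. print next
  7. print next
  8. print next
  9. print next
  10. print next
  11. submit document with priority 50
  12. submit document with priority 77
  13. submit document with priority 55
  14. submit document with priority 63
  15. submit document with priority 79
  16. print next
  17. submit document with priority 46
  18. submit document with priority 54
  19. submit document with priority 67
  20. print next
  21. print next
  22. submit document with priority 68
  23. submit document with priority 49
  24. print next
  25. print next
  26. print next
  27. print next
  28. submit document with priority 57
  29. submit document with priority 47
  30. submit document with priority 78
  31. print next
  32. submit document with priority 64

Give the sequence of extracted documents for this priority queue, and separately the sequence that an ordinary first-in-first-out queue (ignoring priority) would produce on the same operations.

insert 66 → {66}
insert 51 → {51, 66}
insert 58 → {51, 58, 66}
insert 73 → {51, 58, 66, 73}
insert 45 → {45, 51, 58, 66, 73}
print next → 45; now {51, 58, 66, 73}
print next → 51; now {58, 66, 73}
print next → 58; now {66, 73}
print next → 66; now {73}
print next → 73; now {}
insert 50 → {50}
insert 77 → {50, 77}
insert 55 → {50, 55, 77}
insert 63 → {50, 55, 63, 77}
insert 79 → {50, 55, 63, 77, 79}
print next → 50; now {55, 63, 77, 79}
insert 46 → {46, 55, 63, 77, 79}
insert 54 → {46, 54, 55, 63, 77, 79}
insert 67 → {46, 54, 55, 63, 67, 77, 79}
print next → 46; now {54, 55, 63, 67, 77, 79}
print next → 54; now {55, 63, 67, 77, 79}
insert 68 → {55, 63, 67, 68, 77, 79}
insert 49 → {49, 55, 63, 67, 68, 77, 79}
print next → 49; now {55, 63, 67, 68, 77, 79}
print next → 55; now {63, 67, 68, 77, 79}
print next → 63; now {67, 68, 77, 79}
print next → 67; now {68, 77, 79}
insert 57 → {57, 68, 77, 79}
insert 47 → {47, 57, 68, 77, 79}
insert 78 → {47, 57, 68, 77, 78, 79}
print next → 47; now {57, 68, 77, 78, 79}
insert 64 → {57, 64, 68, 77, 78, 79}

priority queue: [45, 51, 58, 66, 73, 50, 46, 54, 49, 55, 63, 67, 47]; FIFO queue: [66, 51, 58, 73, 45, 50, 77, 55, 63, 79, 46, 54, 67]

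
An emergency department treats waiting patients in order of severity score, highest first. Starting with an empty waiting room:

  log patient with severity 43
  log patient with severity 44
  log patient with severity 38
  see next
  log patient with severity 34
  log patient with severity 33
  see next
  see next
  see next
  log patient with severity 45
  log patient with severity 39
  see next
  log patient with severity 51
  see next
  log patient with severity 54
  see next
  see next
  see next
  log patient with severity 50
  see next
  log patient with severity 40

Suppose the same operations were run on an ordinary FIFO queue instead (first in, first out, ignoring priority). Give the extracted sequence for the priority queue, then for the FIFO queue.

insert 43 → {43}
insert 44 → {44, 43}
insert 38 → {44, 43, 38}
see next → 44; now {43, 38}
insert 34 → {43, 38, 34}
insert 33 → {43, 38, 34, 33}
see next → 43; now {38, 34, 33}
see next → 38; now {34, 33}
see next → 34; now {33}
insert 45 → {45, 33}
insert 39 → {45, 39, 33}
see next → 45; now {39, 33}
insert 51 → {51, 39, 33}
see next → 51; now {39, 33}
insert 54 → {54, 39, 33}
see next → 54; now {39, 33}
see next → 39; now {33}
see next → 33; now {}
insert 50 → {50}
see next → 50; now {}
insert 40 → {40}

priority queue: 44, 43, 38, 34, 45, 51, 54, 39, 33, 50; FIFO queue: 43, 44, 38, 34, 33, 45, 39, 51, 54, 50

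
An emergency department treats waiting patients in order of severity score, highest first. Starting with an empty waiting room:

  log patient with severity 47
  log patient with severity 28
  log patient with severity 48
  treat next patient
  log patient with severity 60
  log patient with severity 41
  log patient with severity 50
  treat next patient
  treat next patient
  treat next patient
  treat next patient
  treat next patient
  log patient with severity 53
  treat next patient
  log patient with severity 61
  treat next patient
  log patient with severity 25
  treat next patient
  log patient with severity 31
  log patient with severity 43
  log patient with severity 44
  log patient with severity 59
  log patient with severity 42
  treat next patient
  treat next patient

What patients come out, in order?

48, 60, 50, 47, 41, 28, 53, 61, 25, 59, 44

insert 47 → {47}
insert 28 → {47, 28}
insert 48 → {48, 47, 28}
treat next patient → 48; now {47, 28}
insert 60 → {60, 47, 28}
insert 41 → {60, 47, 41, 28}
insert 50 → {60, 50, 47, 41, 28}
treat next patient → 60; now {50, 47, 41, 28}
treat next patient → 50; now {47, 41, 28}
treat next patient → 47; now {41, 28}
treat next patient → 41; now {28}
treat next patient → 28; now {}
insert 53 → {53}
treat next patient → 53; now {}
insert 61 → {61}
treat next patient → 61; now {}
insert 25 → {25}
treat next patient → 25; now {}
insert 31 → {31}
insert 43 → {43, 31}
insert 44 → {44, 43, 31}
insert 59 → {59, 44, 43, 31}
insert 42 → {59, 44, 43, 42, 31}
treat next patient → 59; now {44, 43, 42, 31}
treat next patient → 44; now {43, 42, 31}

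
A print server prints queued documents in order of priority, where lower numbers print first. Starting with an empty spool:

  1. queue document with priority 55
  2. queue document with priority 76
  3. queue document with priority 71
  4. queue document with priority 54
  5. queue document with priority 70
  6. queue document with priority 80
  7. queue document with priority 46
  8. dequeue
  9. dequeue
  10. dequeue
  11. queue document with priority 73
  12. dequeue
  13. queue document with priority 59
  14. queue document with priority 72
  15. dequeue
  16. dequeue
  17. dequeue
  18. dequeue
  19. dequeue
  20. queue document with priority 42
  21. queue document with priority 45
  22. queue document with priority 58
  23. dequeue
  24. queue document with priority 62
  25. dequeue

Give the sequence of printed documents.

[46, 54, 55, 70, 59, 71, 72, 73, 76, 42, 45]

insert 55 → {55}
insert 76 → {55, 76}
insert 71 → {55, 71, 76}
insert 54 → {54, 55, 71, 76}
insert 70 → {54, 55, 70, 71, 76}
insert 80 → {54, 55, 70, 71, 76, 80}
insert 46 → {46, 54, 55, 70, 71, 76, 80}
dequeue → 46; now {54, 55, 70, 71, 76, 80}
dequeue → 54; now {55, 70, 71, 76, 80}
dequeue → 55; now {70, 71, 76, 80}
insert 73 → {70, 71, 73, 76, 80}
dequeue → 70; now {71, 73, 76, 80}
insert 59 → {59, 71, 73, 76, 80}
insert 72 → {59, 71, 72, 73, 76, 80}
dequeue → 59; now {71, 72, 73, 76, 80}
dequeue → 71; now {72, 73, 76, 80}
dequeue → 72; now {73, 76, 80}
dequeue → 73; now {76, 80}
dequeue → 76; now {80}
insert 42 → {42, 80}
insert 45 → {42, 45, 80}
insert 58 → {42, 45, 58, 80}
dequeue → 42; now {45, 58, 80}
insert 62 → {45, 58, 62, 80}
dequeue → 45; now {58, 62, 80}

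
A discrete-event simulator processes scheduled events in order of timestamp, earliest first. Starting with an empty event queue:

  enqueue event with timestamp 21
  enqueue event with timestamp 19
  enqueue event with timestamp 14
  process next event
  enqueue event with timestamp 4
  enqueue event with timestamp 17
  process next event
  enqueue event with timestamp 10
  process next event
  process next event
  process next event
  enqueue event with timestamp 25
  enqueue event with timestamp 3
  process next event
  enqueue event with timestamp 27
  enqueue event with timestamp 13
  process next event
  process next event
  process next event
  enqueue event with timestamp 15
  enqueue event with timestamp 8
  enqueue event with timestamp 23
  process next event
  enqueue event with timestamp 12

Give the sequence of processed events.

14, 4, 10, 17, 19, 3, 13, 21, 25, 8

insert 21 → {21}
insert 19 → {19, 21}
insert 14 → {14, 19, 21}
process next event → 14; now {19, 21}
insert 4 → {4, 19, 21}
insert 17 → {4, 17, 19, 21}
process next event → 4; now {17, 19, 21}
insert 10 → {10, 17, 19, 21}
process next event → 10; now {17, 19, 21}
process next event → 17; now {19, 21}
process next event → 19; now {21}
insert 25 → {21, 25}
insert 3 → {3, 21, 25}
process next event → 3; now {21, 25}
insert 27 → {21, 25, 27}
insert 13 → {13, 21, 25, 27}
process next event → 13; now {21, 25, 27}
process next event → 21; now {25, 27}
process next event → 25; now {27}
insert 15 → {15, 27}
insert 8 → {8, 15, 27}
insert 23 → {8, 15, 23, 27}
process next event → 8; now {15, 23, 27}
insert 12 → {12, 15, 23, 27}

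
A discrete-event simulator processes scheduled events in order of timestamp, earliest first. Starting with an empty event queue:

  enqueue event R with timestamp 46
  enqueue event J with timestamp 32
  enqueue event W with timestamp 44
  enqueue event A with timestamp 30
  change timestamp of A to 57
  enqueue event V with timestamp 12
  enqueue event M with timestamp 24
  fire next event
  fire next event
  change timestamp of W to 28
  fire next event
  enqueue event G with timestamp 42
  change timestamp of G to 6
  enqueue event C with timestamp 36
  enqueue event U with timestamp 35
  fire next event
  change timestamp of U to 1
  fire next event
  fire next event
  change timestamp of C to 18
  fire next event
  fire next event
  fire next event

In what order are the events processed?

[V, M, W, G, U, J, C, R, A]

add R (timestamp 46) → {R:46}
add J (timestamp 32) → {J:32, R:46}
add W (timestamp 44) → {J:32, W:44, R:46}
add A (timestamp 30) → {A:30, J:32, W:44, R:46}
update A to timestamp 57 → {J:32, W:44, R:46, A:57}
add V (timestamp 12) → {V:12, J:32, W:44, R:46, A:57}
add M (timestamp 24) → {V:12, M:24, J:32, W:44, R:46, A:57}
fire next event → V; now {M:24, J:32, W:44, R:46, A:57}
fire next event → M; now {J:32, W:44, R:46, A:57}
update W to timestamp 28 → {W:28, J:32, R:46, A:57}
fire next event → W; now {J:32, R:46, A:57}
add G (timestamp 42) → {J:32, G:42, R:46, A:57}
update G to timestamp 6 → {G:6, J:32, R:46, A:57}
add C (timestamp 36) → {G:6, J:32, C:36, R:46, A:57}
add U (timestamp 35) → {G:6, J:32, U:35, C:36, R:46, A:57}
fire next event → G; now {J:32, U:35, C:36, R:46, A:57}
update U to timestamp 1 → {U:1, J:32, C:36, R:46, A:57}
fire next event → U; now {J:32, C:36, R:46, A:57}
fire next event → J; now {C:36, R:46, A:57}
update C to timestamp 18 → {C:18, R:46, A:57}
fire next event → C; now {R:46, A:57}
fire next event → R; now {A:57}
fire next event → A; now {}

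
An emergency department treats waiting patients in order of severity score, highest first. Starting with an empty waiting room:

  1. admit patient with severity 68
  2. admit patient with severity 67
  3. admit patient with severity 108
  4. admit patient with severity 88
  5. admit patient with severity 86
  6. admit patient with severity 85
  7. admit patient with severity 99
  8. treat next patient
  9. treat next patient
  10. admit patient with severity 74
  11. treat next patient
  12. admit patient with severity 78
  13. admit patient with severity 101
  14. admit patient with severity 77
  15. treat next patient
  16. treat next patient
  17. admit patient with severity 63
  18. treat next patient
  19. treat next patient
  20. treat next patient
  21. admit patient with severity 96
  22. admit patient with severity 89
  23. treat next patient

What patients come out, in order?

108, 99, 88, 101, 86, 85, 78, 77, 96

insert 68 → {68}
insert 67 → {68, 67}
insert 108 → {108, 68, 67}
insert 88 → {108, 88, 68, 67}
insert 86 → {108, 88, 86, 68, 67}
insert 85 → {108, 88, 86, 85, 68, 67}
insert 99 → {108, 99, 88, 86, 85, 68, 67}
treat next patient → 108; now {99, 88, 86, 85, 68, 67}
treat next patient → 99; now {88, 86, 85, 68, 67}
insert 74 → {88, 86, 85, 74, 68, 67}
treat next patient → 88; now {86, 85, 74, 68, 67}
insert 78 → {86, 85, 78, 74, 68, 67}
insert 101 → {101, 86, 85, 78, 74, 68, 67}
insert 77 → {101, 86, 85, 78, 77, 74, 68, 67}
treat next patient → 101; now {86, 85, 78, 77, 74, 68, 67}
treat next patient → 86; now {85, 78, 77, 74, 68, 67}
insert 63 → {85, 78, 77, 74, 68, 67, 63}
treat next patient → 85; now {78, 77, 74, 68, 67, 63}
treat next patient → 78; now {77, 74, 68, 67, 63}
treat next patient → 77; now {74, 68, 67, 63}
insert 96 → {96, 74, 68, 67, 63}
insert 89 → {96, 89, 74, 68, 67, 63}
treat next patient → 96; now {89, 74, 68, 67, 63}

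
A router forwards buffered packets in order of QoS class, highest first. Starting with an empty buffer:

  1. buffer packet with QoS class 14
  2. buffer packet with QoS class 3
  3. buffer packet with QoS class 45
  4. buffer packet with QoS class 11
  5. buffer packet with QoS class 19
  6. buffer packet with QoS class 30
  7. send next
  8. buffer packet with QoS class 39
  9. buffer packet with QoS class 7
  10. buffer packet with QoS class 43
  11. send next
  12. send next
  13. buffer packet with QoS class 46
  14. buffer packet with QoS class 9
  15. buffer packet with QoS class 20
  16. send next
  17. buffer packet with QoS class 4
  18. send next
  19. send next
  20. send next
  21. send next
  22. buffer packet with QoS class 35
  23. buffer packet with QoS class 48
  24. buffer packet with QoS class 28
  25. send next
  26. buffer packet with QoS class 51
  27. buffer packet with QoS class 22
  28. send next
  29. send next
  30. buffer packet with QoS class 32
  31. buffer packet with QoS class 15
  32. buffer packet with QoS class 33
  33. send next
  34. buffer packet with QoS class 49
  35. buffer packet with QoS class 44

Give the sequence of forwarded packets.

insert 14 → {14}
insert 3 → {14, 3}
insert 45 → {45, 14, 3}
insert 11 → {45, 14, 11, 3}
insert 19 → {45, 19, 14, 11, 3}
insert 30 → {45, 30, 19, 14, 11, 3}
send next → 45; now {30, 19, 14, 11, 3}
insert 39 → {39, 30, 19, 14, 11, 3}
insert 7 → {39, 30, 19, 14, 11, 7, 3}
insert 43 → {43, 39, 30, 19, 14, 11, 7, 3}
send next → 43; now {39, 30, 19, 14, 11, 7, 3}
send next → 39; now {30, 19, 14, 11, 7, 3}
insert 46 → {46, 30, 19, 14, 11, 7, 3}
insert 9 → {46, 30, 19, 14, 11, 9, 7, 3}
insert 20 → {46, 30, 20, 19, 14, 11, 9, 7, 3}
send next → 46; now {30, 20, 19, 14, 11, 9, 7, 3}
insert 4 → {30, 20, 19, 14, 11, 9, 7, 4, 3}
send next → 30; now {20, 19, 14, 11, 9, 7, 4, 3}
send next → 20; now {19, 14, 11, 9, 7, 4, 3}
send next → 19; now {14, 11, 9, 7, 4, 3}
send next → 14; now {11, 9, 7, 4, 3}
insert 35 → {35, 11, 9, 7, 4, 3}
insert 48 → {48, 35, 11, 9, 7, 4, 3}
insert 28 → {48, 35, 28, 11, 9, 7, 4, 3}
send next → 48; now {35, 28, 11, 9, 7, 4, 3}
insert 51 → {51, 35, 28, 11, 9, 7, 4, 3}
insert 22 → {51, 35, 28, 22, 11, 9, 7, 4, 3}
send next → 51; now {35, 28, 22, 11, 9, 7, 4, 3}
send next → 35; now {28, 22, 11, 9, 7, 4, 3}
insert 32 → {32, 28, 22, 11, 9, 7, 4, 3}
insert 15 → {32, 28, 22, 15, 11, 9, 7, 4, 3}
insert 33 → {33, 32, 28, 22, 15, 11, 9, 7, 4, 3}
send next → 33; now {32, 28, 22, 15, 11, 9, 7, 4, 3}
insert 49 → {49, 32, 28, 22, 15, 11, 9, 7, 4, 3}
insert 44 → {49, 44, 32, 28, 22, 15, 11, 9, 7, 4, 3}

45, 43, 39, 46, 30, 20, 19, 14, 48, 51, 35, 33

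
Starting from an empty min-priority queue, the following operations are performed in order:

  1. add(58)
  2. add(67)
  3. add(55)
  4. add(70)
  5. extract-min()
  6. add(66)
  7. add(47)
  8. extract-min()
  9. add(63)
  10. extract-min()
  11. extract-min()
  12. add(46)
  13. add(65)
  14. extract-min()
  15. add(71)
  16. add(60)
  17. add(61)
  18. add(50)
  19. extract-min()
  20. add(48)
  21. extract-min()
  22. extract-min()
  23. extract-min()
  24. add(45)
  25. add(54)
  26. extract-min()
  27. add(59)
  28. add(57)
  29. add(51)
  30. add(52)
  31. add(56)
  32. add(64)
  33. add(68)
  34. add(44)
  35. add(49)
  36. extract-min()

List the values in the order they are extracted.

[55, 47, 58, 63, 46, 50, 48, 60, 61, 45, 44]

insert 58 → {58}
insert 67 → {58, 67}
insert 55 → {55, 58, 67}
insert 70 → {55, 58, 67, 70}
extract-min → 55; now {58, 67, 70}
insert 66 → {58, 66, 67, 70}
insert 47 → {47, 58, 66, 67, 70}
extract-min → 47; now {58, 66, 67, 70}
insert 63 → {58, 63, 66, 67, 70}
extract-min → 58; now {63, 66, 67, 70}
extract-min → 63; now {66, 67, 70}
insert 46 → {46, 66, 67, 70}
insert 65 → {46, 65, 66, 67, 70}
extract-min → 46; now {65, 66, 67, 70}
insert 71 → {65, 66, 67, 70, 71}
insert 60 → {60, 65, 66, 67, 70, 71}
insert 61 → {60, 61, 65, 66, 67, 70, 71}
insert 50 → {50, 60, 61, 65, 66, 67, 70, 71}
extract-min → 50; now {60, 61, 65, 66, 67, 70, 71}
insert 48 → {48, 60, 61, 65, 66, 67, 70, 71}
extract-min → 48; now {60, 61, 65, 66, 67, 70, 71}
extract-min → 60; now {61, 65, 66, 67, 70, 71}
extract-min → 61; now {65, 66, 67, 70, 71}
insert 45 → {45, 65, 66, 67, 70, 71}
insert 54 → {45, 54, 65, 66, 67, 70, 71}
extract-min → 45; now {54, 65, 66, 67, 70, 71}
insert 59 → {54, 59, 65, 66, 67, 70, 71}
insert 57 → {54, 57, 59, 65, 66, 67, 70, 71}
insert 51 → {51, 54, 57, 59, 65, 66, 67, 70, 71}
insert 52 → {51, 52, 54, 57, 59, 65, 66, 67, 70, 71}
insert 56 → {51, 52, 54, 56, 57, 59, 65, 66, 67, 70, 71}
insert 64 → {51, 52, 54, 56, 57, 59, 64, 65, 66, 67, 70, 71}
insert 68 → {51, 52, 54, 56, 57, 59, 64, 65, 66, 67, 68, 70, 71}
insert 44 → {44, 51, 52, 54, 56, 57, 59, 64, 65, 66, 67, 68, 70, 71}
insert 49 → {44, 49, 51, 52, 54, 56, 57, 59, 64, 65, 66, 67, 68, 70, 71}
extract-min → 44; now {49, 51, 52, 54, 56, 57, 59, 64, 65, 66, 67, 68, 70, 71}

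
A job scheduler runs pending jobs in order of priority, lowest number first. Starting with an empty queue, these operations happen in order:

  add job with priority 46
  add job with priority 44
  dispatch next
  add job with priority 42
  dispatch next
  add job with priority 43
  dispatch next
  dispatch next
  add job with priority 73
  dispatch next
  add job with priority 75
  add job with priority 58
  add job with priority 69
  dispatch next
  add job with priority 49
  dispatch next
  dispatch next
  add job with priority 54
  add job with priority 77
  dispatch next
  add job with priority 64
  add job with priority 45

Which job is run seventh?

insert 46 → {46}
insert 44 → {44, 46}
dispatch next → 44; now {46}
insert 42 → {42, 46}
dispatch next → 42; now {46}
insert 43 → {43, 46}
dispatch next → 43; now {46}
dispatch next → 46; now {}
insert 73 → {73}
dispatch next → 73; now {}
insert 75 → {75}
insert 58 → {58, 75}
insert 69 → {58, 69, 75}
dispatch next → 58; now {69, 75}
insert 49 → {49, 69, 75}
dispatch next → 49; now {69, 75}
dispatch next → 69; now {75}
insert 54 → {54, 75}
insert 77 → {54, 75, 77}
dispatch next → 54; now {75, 77}
insert 64 → {64, 75, 77}
insert 45 → {45, 64, 75, 77}

49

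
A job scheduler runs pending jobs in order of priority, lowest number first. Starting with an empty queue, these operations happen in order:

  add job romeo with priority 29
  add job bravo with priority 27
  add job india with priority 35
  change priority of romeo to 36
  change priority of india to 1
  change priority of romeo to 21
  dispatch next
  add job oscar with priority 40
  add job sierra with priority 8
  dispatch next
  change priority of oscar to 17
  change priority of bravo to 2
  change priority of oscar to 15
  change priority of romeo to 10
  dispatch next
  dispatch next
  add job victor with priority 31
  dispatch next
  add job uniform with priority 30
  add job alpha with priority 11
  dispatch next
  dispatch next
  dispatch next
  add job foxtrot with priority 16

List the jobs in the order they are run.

india → sierra → bravo → romeo → oscar → alpha → uniform → victor

add romeo (priority 29) → {romeo:29}
add bravo (priority 27) → {bravo:27, romeo:29}
add india (priority 35) → {bravo:27, romeo:29, india:35}
update romeo to priority 36 → {bravo:27, india:35, romeo:36}
update india to priority 1 → {india:1, bravo:27, romeo:36}
update romeo to priority 21 → {india:1, romeo:21, bravo:27}
dispatch next → india; now {romeo:21, bravo:27}
add oscar (priority 40) → {romeo:21, bravo:27, oscar:40}
add sierra (priority 8) → {sierra:8, romeo:21, bravo:27, oscar:40}
dispatch next → sierra; now {romeo:21, bravo:27, oscar:40}
update oscar to priority 17 → {oscar:17, romeo:21, bravo:27}
update bravo to priority 2 → {bravo:2, oscar:17, romeo:21}
update oscar to priority 15 → {bravo:2, oscar:15, romeo:21}
update romeo to priority 10 → {bravo:2, romeo:10, oscar:15}
dispatch next → bravo; now {romeo:10, oscar:15}
dispatch next → romeo; now {oscar:15}
add victor (priority 31) → {oscar:15, victor:31}
dispatch next → oscar; now {victor:31}
add uniform (priority 30) → {uniform:30, victor:31}
add alpha (priority 11) → {alpha:11, uniform:30, victor:31}
dispatch next → alpha; now {uniform:30, victor:31}
dispatch next → uniform; now {victor:31}
dispatch next → victor; now {}
add foxtrot (priority 16) → {foxtrot:16}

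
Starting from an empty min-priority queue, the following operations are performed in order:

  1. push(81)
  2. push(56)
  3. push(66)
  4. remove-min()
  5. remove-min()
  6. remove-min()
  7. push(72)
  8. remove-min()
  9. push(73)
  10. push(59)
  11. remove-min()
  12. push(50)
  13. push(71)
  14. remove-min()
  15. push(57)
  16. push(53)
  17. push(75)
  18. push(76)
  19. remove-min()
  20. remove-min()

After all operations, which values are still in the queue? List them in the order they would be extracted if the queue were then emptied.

71, 73, 75, 76

insert 81 → {81}
insert 56 → {56, 81}
insert 66 → {56, 66, 81}
remove-min → 56; now {66, 81}
remove-min → 66; now {81}
remove-min → 81; now {}
insert 72 → {72}
remove-min → 72; now {}
insert 73 → {73}
insert 59 → {59, 73}
remove-min → 59; now {73}
insert 50 → {50, 73}
insert 71 → {50, 71, 73}
remove-min → 50; now {71, 73}
insert 57 → {57, 71, 73}
insert 53 → {53, 57, 71, 73}
insert 75 → {53, 57, 71, 73, 75}
insert 76 → {53, 57, 71, 73, 75, 76}
remove-min → 53; now {57, 71, 73, 75, 76}
remove-min → 57; now {71, 73, 75, 76}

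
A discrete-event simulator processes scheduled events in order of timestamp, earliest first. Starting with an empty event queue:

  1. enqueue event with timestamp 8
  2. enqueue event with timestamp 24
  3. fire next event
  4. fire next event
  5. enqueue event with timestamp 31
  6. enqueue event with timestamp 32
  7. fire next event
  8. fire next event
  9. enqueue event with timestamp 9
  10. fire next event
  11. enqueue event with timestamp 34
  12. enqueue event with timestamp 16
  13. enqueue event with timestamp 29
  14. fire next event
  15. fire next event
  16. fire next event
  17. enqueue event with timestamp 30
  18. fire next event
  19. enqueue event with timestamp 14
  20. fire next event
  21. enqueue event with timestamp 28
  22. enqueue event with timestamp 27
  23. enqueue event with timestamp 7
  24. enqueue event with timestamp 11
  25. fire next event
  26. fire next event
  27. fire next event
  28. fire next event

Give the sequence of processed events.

[8, 24, 31, 32, 9, 16, 29, 34, 30, 14, 7, 11, 27, 28]

insert 8 → {8}
insert 24 → {8, 24}
fire next event → 8; now {24}
fire next event → 24; now {}
insert 31 → {31}
insert 32 → {31, 32}
fire next event → 31; now {32}
fire next event → 32; now {}
insert 9 → {9}
fire next event → 9; now {}
insert 34 → {34}
insert 16 → {16, 34}
insert 29 → {16, 29, 34}
fire next event → 16; now {29, 34}
fire next event → 29; now {34}
fire next event → 34; now {}
insert 30 → {30}
fire next event → 30; now {}
insert 14 → {14}
fire next event → 14; now {}
insert 28 → {28}
insert 27 → {27, 28}
insert 7 → {7, 27, 28}
insert 11 → {7, 11, 27, 28}
fire next event → 7; now {11, 27, 28}
fire next event → 11; now {27, 28}
fire next event → 27; now {28}
fire next event → 28; now {}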